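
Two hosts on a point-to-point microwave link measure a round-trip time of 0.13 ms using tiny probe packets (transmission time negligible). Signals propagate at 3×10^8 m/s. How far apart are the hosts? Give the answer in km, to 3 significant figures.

19.5 km

One-way propagation = RTT/2 = 0.065 ms.
d = s × t = 300000000 × 6.5e-05 = 19.5 km.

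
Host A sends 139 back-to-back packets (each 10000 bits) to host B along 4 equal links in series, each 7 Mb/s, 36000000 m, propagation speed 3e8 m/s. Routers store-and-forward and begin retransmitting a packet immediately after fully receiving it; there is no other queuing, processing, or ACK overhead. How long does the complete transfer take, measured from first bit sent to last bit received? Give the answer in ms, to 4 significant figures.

Per-hop transmission t_tx = L/R = 10000/7000000 = 1.42857 ms.
Per-hop propagation t_prop = 36000000/300000000 = 120 ms.
Pipeline fill: first packet needs 4·t_tx to clear all hops; remaining 138 packets each add one t_tx.
Total = (4+139-1)·t_tx + 4·t_prop = 142·1.42857 + 4·120 = 682.9 ms.

682.9 ms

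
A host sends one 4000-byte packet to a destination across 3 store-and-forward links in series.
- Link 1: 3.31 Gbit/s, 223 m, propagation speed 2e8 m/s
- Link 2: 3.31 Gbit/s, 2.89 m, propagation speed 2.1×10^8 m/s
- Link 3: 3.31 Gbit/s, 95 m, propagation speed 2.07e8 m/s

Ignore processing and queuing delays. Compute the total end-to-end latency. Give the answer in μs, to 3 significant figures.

30.6 μs

L = 4000 × 8 = 32000 bits.
Transmission delay per hop = L/R = 32000/3310000000 = 9.66767 μs; 3 hops → 29.003 μs.
Propagation delays (d/s per hop): 1.115, 0.0137619, 0.458937 μs; sum = 1.5877 μs.
End-to-end = 30.6 μs.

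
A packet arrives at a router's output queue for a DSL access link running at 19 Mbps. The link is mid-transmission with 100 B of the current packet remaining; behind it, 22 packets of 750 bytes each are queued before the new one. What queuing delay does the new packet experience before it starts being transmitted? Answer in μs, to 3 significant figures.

Each queued packet: L/R = 6000/19000000 = 315.789 μs.
22 queued → 6947.37 μs.
Plus remaining 800 bits of current packet: 42.1053 μs.
Queuing delay = 6990 μs.

6990 μs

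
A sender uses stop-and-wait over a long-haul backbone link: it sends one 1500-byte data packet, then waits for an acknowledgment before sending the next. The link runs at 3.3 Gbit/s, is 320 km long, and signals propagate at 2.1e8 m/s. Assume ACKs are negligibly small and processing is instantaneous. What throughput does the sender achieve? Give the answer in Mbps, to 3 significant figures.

3.93 Mbps

t_tx = L/R = 12000/3300000000 = 3.63636e-06 s.
t_prop = 320000/210000000 = 0.00152381 s; RTT = 0.00304762 s.
Cycle = t_tx + RTT = 0.00305126 s.
Throughput = L / cycle = 12000 / 0.00305126 = 3.93 Mbps.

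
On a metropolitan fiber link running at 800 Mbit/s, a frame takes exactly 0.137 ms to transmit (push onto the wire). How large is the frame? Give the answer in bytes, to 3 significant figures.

L = R × t_tx = 800000000 b/s × 0.000137 s = 109600 bits.
In bytes: 109600 / 8 = 13700 bytes.

13700 bytes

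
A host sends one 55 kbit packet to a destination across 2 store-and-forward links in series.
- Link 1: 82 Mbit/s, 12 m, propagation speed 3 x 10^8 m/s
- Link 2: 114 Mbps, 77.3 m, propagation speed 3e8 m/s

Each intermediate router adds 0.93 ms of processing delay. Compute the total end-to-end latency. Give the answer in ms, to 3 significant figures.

2.08 ms

L = 55000 bits.
Transmission delays (L/R per hop): 0.670732, 0.482456 ms; sum = 1.15319 ms.
Propagation delays (d/s per hop): 4e-05, 0.000257667 ms; sum = 0.000297667 ms.
Processing at 1 router(s): 1 × 0.93 ms = 0.93 ms.
End-to-end = 2.08 ms.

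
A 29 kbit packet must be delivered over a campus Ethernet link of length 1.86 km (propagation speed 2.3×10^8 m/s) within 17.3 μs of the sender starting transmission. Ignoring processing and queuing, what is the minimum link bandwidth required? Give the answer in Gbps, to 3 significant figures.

Propagation delay = 1860 / 2.3e+08 = 8.08696 μs.
Transmission budget = 17.3 − 8.08696 = 9.21304 μs.
R ≥ L / t_tx = 29000 bits / 9.21304e-06 s = 3.15 Gbps.

3.15 Gbps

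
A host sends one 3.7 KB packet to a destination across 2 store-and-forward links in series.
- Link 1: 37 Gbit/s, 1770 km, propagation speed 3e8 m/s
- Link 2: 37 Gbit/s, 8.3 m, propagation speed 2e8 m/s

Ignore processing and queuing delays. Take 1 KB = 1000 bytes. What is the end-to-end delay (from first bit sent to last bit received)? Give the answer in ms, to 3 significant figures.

5.90 ms

L = 29600 bits.
Transmission delay per hop = L/R = 29600/37000000000 = 0.0008 ms; 2 hops → 0.0016 ms.
Propagation delays (d/s per hop): 5.9, 4.15e-05 ms; sum = 5.90004 ms.
End-to-end = 5.90 ms.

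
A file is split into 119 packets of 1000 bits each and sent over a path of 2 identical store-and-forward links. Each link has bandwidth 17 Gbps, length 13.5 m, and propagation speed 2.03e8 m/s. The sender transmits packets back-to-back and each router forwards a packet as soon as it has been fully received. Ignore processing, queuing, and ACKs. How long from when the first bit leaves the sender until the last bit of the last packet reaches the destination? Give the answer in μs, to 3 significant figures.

7.19 μs

Per-hop transmission t_tx = L/R = 1000/17000000000 = 0.0588235 μs.
Per-hop propagation t_prop = 13.5/2.03e+08 = 0.0665025 μs.
Pipeline fill: first packet needs 2·t_tx to clear all hops; remaining 118 packets each add one t_tx.
Total = (2+119-1)·t_tx + 2·t_prop = 120·0.0588235 + 2·0.0665025 = 7.19 μs.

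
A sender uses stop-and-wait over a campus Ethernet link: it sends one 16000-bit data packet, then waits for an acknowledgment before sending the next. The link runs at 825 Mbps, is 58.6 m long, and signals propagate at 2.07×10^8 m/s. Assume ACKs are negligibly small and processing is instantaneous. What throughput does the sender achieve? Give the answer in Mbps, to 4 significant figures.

801.6 Mbps

t_tx = L/R = 16000/825000000 = 1.93939e-05 s.
t_prop = 58.6/2.07e+08 = 2.83092e-07 s; RTT = 5.66184e-07 s.
Cycle = t_tx + RTT = 1.99601e-05 s.
Throughput = L / cycle = 16000 / 1.99601e-05 = 801.6 Mbps.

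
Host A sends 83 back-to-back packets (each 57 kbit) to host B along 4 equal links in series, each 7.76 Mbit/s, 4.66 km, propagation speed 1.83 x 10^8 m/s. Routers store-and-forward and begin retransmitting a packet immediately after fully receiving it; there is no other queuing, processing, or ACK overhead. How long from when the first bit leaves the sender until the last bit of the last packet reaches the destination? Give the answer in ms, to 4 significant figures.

Per-hop transmission t_tx = L/R = 57000/7760000 = 7.34536 ms.
Per-hop propagation t_prop = 4660/183000000 = 0.0254645 ms.
Pipeline fill: first packet needs 4·t_tx to clear all hops; remaining 82 packets each add one t_tx.
Total = (4+83-1)·t_tx + 4·t_prop = 86·7.34536 + 4·0.0254645 = 631.8 ms.

631.8 ms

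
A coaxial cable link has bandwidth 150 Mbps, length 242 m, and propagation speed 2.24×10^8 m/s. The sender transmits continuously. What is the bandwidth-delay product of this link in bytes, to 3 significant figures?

Propagation delay = 242 / 2.24e+08 = 1.08036e-06 s.
BDP = R × t_prop = 150000000 × 1.08036e-06 = 162.054 bits.
In bytes: 162.054/8 = 20.3 bytes.

20.3 bytes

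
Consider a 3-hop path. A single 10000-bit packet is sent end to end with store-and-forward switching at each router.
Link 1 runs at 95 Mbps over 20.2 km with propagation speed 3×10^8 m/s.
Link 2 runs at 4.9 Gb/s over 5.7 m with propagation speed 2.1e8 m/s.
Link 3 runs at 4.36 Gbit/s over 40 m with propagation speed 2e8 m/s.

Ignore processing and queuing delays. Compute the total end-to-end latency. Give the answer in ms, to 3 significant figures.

Transmission delays (L/R per hop): 0.105263, 0.00204082, 0.00229358 ms; sum = 0.109598 ms.
Propagation delays (d/s per hop): 0.0673333, 2.71429e-05, 0.0002 ms; sum = 0.0675605 ms.
End-to-end = 0.177 ms.

0.177 ms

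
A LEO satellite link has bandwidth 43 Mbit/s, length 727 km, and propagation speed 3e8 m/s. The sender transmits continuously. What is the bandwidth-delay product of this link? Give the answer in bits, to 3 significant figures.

104000 bits

Propagation delay = 727000 / 300000000 = 0.00242333 s.
BDP = R × t_prop = 43000000 × 0.00242333 = 104203 bits.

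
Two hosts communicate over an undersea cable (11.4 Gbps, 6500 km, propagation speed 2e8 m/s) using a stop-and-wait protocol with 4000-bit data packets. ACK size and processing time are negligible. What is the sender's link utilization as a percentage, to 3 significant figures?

0.000540 %

t_tx = L/R = 4000/11400000000 = 3.50877e-07 s.
t_prop = 6500000/200000000 = 0.0325 s; RTT = 0.065 s.
Cycle = t_tx + RTT = 0.0650004 s.
Utilization = t_tx / cycle = 3.50877e-07/0.0650004 = 0.000540 %.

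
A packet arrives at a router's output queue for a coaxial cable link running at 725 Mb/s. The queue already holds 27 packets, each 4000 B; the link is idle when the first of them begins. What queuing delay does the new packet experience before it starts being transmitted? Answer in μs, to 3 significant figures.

Each queued packet: L/R = 32000/725000000 = 44.1379 μs.
27 queued → 1191.72 μs.
Queuing delay = 1190 μs.

1190 μs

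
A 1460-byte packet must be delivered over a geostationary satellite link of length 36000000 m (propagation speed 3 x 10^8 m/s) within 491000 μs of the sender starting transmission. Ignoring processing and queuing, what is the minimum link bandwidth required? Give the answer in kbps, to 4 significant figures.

31.48 kbps

L = 11680 bits.
Propagation delay = 36000000 / 300000000 = 120000 μs.
Transmission budget = 491000 − 120000 = 371000 μs.
R ≥ L / t_tx = 11680 bits / 0.371 s = 31.48 kbps.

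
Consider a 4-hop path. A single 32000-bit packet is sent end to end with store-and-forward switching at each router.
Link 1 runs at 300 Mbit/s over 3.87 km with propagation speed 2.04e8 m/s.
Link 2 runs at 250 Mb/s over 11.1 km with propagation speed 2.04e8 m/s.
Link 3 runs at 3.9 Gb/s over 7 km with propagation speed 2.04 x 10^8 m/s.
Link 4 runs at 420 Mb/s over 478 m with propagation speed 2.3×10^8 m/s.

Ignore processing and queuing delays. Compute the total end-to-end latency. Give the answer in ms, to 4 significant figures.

Transmission delays (L/R per hop): 0.106667, 0.128, 0.00820513, 0.0761905 ms; sum = 0.319062 ms.
Propagation delays (d/s per hop): 0.0189706, 0.0544118, 0.0343137, 0.00207826 ms; sum = 0.109774 ms.
End-to-end = 0.4288 ms.

0.4288 ms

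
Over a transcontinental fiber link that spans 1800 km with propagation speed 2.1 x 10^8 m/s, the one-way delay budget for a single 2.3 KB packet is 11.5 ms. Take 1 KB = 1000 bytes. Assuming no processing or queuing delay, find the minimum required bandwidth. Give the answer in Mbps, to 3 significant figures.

L = 18400 bits.
Propagation delay = 1800000 / 210000000 = 8.57143 ms.
Transmission budget = 11.5 − 8.57143 = 2.92857 ms.
R ≥ L / t_tx = 18400 bits / 0.00292857 s = 6.28 Mbps.

6.28 Mbps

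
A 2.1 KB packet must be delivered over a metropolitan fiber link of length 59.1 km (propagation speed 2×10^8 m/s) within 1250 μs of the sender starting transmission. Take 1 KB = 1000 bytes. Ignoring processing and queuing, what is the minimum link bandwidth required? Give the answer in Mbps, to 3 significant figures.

17.6 Mbps

L = 16800 bits.
Propagation delay = 59100 / 200000000 = 295.5 μs.
Transmission budget = 1250 − 295.5 = 954.5 μs.
R ≥ L / t_tx = 16800 bits / 0.0009545 s = 17.6 Mbps.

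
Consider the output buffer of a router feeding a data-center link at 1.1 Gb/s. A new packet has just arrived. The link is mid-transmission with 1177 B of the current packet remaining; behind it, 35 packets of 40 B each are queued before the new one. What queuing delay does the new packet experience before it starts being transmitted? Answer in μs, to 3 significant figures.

18.7 μs

Each queued packet: L/R = 320/1100000000 = 0.290909 μs.
35 queued → 10.1818 μs.
Plus remaining 9416 bits of current packet: 8.56 μs.
Queuing delay = 18.7 μs.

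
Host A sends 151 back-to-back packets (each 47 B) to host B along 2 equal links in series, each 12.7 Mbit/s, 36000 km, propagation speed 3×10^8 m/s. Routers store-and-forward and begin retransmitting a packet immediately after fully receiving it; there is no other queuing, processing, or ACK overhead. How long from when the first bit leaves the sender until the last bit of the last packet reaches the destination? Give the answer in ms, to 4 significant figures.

244.5 ms

Per-hop transmission t_tx = L/R = 376/12700000 = 0.0296063 ms.
Per-hop propagation t_prop = 36000000/300000000 = 120 ms.
Pipeline fill: first packet needs 2·t_tx to clear all hops; remaining 150 packets each add one t_tx.
Total = (2+151-1)·t_tx + 2·t_prop = 152·0.0296063 + 2·120 = 244.5 ms.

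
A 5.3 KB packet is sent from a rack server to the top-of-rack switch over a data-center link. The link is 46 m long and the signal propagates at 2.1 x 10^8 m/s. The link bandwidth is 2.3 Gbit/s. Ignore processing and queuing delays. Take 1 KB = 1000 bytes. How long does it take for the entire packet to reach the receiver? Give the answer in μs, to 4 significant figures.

18.65 μs

L = 42400 bits.
Transmission delay = L/R = 42400 / 2300000000 = 18.4348 μs.
Propagation delay = d/s = 46 m / 210000000 m/s = 0.219048 μs.
Total = 18.65 μs.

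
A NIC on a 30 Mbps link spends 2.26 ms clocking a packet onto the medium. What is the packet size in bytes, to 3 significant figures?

L = R × t_tx = 30000000 b/s × 0.00226 s = 67800 bits.
In bytes: 67800 / 8 = 8480 bytes.

8480 bytes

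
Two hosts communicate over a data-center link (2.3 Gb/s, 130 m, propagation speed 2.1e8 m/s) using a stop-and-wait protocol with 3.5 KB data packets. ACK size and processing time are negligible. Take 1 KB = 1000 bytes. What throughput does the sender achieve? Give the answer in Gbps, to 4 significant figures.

2.088 Gbps

t_tx = L/R = 28000/2300000000 = 1.21739e-05 s.
t_prop = 130/210000000 = 6.19048e-07 s; RTT = 1.2381e-06 s.
Cycle = t_tx + RTT = 1.3412e-05 s.
Throughput = L / cycle = 28000 / 1.3412e-05 = 2.088 Gbps.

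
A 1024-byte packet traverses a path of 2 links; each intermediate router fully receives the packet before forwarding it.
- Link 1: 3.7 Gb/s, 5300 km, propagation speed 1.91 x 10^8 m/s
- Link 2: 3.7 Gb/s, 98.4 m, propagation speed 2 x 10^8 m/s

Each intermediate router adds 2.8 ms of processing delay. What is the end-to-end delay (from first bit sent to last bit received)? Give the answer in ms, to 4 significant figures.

30.55 ms

L = 1024 × 8 = 8192 bits.
Transmission delay per hop = L/R = 8192/3700000000 = 0.00221405 ms; 2 hops → 0.00442811 ms.
Propagation delays (d/s per hop): 27.7487, 0.000492 ms; sum = 27.7492 ms.
Processing at 1 router(s): 1 × 2.8 ms = 2.8 ms.
End-to-end = 30.55 ms.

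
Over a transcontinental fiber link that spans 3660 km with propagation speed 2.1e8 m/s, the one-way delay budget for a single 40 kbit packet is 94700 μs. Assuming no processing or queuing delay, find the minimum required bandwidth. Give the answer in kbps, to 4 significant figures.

Propagation delay = 3660000 / 210000000 = 17428.6 μs.
Transmission budget = 94700 − 17428.6 = 77271.4 μs.
R ≥ L / t_tx = 40000 bits / 0.0772714 s = 517.7 kbps.

517.7 kbps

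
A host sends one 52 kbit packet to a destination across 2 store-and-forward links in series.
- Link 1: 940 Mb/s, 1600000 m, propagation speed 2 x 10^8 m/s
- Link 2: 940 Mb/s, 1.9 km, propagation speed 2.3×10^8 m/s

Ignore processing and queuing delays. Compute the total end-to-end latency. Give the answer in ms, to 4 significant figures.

8.119 ms

L = 52000 bits.
Transmission delay per hop = L/R = 52000/940000000 = 0.0553191 ms; 2 hops → 0.110638 ms.
Propagation delays (d/s per hop): 8, 0.00826087 ms; sum = 8.00826 ms.
End-to-end = 8.119 ms.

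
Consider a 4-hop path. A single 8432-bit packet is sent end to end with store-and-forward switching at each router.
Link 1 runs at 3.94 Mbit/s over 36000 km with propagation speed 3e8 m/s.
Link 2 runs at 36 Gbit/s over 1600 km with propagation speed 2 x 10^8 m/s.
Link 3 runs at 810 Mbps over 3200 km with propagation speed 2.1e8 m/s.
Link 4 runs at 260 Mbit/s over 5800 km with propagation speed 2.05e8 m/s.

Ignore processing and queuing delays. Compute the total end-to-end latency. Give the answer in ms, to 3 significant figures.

Transmission delays (L/R per hop): 2.1401, 0.000234222, 0.0104099, 0.0324308 ms; sum = 2.18318 ms.
Propagation delays (d/s per hop): 120, 8, 15.2381, 28.2927 ms; sum = 171.531 ms.
End-to-end = 174 ms.

174 ms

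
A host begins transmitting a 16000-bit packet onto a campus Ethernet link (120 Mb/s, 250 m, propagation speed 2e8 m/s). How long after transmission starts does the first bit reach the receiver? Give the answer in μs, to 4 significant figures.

1.250 μs

First bit experiences only propagation delay: d/s = 250/200000000 = 1.250 μs.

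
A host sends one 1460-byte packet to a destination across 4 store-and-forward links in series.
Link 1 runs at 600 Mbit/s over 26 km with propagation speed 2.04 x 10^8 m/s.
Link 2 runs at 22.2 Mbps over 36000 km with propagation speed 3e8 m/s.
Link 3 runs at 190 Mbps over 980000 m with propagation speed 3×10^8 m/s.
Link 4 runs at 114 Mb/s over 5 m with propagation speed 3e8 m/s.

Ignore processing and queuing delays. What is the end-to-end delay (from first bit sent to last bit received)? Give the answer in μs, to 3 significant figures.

L = 1460 × 8 = 11680 bits.
Transmission delays (L/R per hop): 19.4667, 526.126, 61.4737, 102.456 μs; sum = 709.523 μs.
Propagation delays (d/s per hop): 127.451, 120000, 3266.67, 0.0166667 μs; sum = 123394 μs.
End-to-end = 124000 μs.

124000 μs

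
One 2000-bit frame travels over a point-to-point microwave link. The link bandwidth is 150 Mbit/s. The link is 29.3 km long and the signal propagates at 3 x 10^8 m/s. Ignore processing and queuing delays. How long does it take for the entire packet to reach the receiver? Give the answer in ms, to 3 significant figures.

0.111 ms

Transmission delay = L/R = 2000 / 150000000 = 0.0133333 ms.
Propagation delay = d/s = 29300 m / 300000000 m/s = 0.0976667 ms.
Total = 0.111 ms.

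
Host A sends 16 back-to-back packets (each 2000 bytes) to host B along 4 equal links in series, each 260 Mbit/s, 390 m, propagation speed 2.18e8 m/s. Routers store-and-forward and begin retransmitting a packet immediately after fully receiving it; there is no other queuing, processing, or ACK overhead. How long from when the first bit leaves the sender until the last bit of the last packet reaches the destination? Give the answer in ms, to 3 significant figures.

1.18 ms

Per-hop transmission t_tx = L/R = 16000/260000000 = 0.0615385 ms.
Per-hop propagation t_prop = 390/2.18e+08 = 0.00178899 ms.
Pipeline fill: first packet needs 4·t_tx to clear all hops; remaining 15 packets each add one t_tx.
Total = (4+16-1)·t_tx + 4·t_prop = 19·0.0615385 + 4·0.00178899 = 1.18 ms.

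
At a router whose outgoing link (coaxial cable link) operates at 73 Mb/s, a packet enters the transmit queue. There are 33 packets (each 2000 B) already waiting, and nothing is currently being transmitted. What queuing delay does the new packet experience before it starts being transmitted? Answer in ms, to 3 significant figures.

Each queued packet: L/R = 16000/73000000 = 0.219178 ms.
33 queued → 7.23288 ms.
Queuing delay = 7.23 ms.

7.23 ms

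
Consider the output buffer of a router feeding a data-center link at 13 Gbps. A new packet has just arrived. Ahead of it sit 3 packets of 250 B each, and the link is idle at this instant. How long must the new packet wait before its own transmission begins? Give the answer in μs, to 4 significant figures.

0.4615 μs

Each queued packet: L/R = 2000/13000000000 = 0.153846 μs.
3 queued → 0.461538 μs.
Queuing delay = 0.4615 μs.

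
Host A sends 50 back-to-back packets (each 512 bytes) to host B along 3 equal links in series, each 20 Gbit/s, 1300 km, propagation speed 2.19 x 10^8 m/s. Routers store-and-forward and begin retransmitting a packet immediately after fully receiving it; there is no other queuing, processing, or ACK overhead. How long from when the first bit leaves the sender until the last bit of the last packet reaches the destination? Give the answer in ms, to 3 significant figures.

Per-hop transmission t_tx = L/R = 4096/20000000000 = 0.0002048 ms.
Per-hop propagation t_prop = 1300000/219000000 = 5.93607 ms.
Pipeline fill: first packet needs 3·t_tx to clear all hops; remaining 49 packets each add one t_tx.
Total = (3+50-1)·t_tx + 3·t_prop = 52·0.0002048 + 3·5.93607 = 17.8 ms.

17.8 ms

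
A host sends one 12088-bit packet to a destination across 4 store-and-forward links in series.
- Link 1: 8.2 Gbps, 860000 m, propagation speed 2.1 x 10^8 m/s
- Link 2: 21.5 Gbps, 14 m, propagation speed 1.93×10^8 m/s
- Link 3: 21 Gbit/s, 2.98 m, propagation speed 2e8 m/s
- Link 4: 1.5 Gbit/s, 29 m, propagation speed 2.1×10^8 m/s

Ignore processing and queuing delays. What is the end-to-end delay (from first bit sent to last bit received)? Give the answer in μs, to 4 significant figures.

Transmission delays (L/R per hop): 1.47415, 0.562233, 0.575619, 8.05867 μs; sum = 10.6707 μs.
Propagation delays (d/s per hop): 4095.24, 0.0725389, 0.0149, 0.138095 μs; sum = 4095.46 μs.
End-to-end = 4106 μs.

4106 μs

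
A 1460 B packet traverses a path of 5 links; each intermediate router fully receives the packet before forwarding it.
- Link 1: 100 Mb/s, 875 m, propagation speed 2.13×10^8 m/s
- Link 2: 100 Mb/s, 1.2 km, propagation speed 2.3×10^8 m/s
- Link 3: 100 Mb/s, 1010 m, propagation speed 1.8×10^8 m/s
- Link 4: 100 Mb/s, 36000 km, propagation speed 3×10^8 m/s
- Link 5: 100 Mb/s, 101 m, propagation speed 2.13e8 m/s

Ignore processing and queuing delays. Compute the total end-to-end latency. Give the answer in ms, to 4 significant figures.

120.6 ms

L = 1460 × 8 = 11680 bits.
Transmission delay per hop = L/R = 11680/100000000 = 0.1168 ms; 5 hops → 0.584 ms.
Propagation delays (d/s per hop): 0.00410798, 0.00521739, 0.00561111, 120, 0.000474178 ms; sum = 120.015 ms.
End-to-end = 120.6 ms.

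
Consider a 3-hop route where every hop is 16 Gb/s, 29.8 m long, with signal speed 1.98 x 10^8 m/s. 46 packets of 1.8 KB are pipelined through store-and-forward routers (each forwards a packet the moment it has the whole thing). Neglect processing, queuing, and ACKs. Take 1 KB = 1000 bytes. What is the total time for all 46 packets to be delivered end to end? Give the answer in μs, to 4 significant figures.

Per-hop transmission t_tx = L/R = 14400/16000000000 = 0.9 μs.
Per-hop propagation t_prop = 29.8/198000000 = 0.150505 μs.
Pipeline fill: first packet needs 3·t_tx to clear all hops; remaining 45 packets each add one t_tx.
Total = (3+46-1)·t_tx + 3·t_prop = 48·0.9 + 3·0.150505 = 43.65 μs.

43.65 μs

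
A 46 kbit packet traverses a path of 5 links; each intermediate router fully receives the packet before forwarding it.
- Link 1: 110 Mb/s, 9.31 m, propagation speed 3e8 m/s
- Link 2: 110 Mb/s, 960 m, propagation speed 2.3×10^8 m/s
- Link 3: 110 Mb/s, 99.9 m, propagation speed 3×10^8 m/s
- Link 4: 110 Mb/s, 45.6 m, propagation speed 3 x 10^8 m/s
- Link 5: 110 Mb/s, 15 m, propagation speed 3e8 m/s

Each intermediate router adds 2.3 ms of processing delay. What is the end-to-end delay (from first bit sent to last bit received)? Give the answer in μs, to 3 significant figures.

L = 46000 bits.
Transmission delay per hop = L/R = 46000/110000000 = 418.182 μs; 5 hops → 2090.91 μs.
Propagation delays (d/s per hop): 0.0310333, 4.17391, 0.333, 0.152, 0.05 μs; sum = 4.73995 μs.
Processing at 4 router(s): 4 × 2.3 ms = 9200 μs.
End-to-end = 11300 μs.

11300 μs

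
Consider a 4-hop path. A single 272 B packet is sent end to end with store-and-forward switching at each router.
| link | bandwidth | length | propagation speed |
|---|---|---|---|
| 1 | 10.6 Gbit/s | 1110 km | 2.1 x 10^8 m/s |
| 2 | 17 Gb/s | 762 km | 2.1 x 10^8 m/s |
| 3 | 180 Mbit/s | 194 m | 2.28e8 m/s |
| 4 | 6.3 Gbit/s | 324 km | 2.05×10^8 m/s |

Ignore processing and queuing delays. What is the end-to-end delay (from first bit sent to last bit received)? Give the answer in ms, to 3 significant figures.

L = 272 × 8 = 2176 bits.
Transmission delays (L/R per hop): 0.000205283, 0.000128, 0.0120889, 0.000345397 ms; sum = 0.0127676 ms.
Propagation delays (d/s per hop): 5.28571, 3.62857, 0.000850877, 1.58049 ms; sum = 10.4956 ms.
End-to-end = 10.5 ms.

10.5 ms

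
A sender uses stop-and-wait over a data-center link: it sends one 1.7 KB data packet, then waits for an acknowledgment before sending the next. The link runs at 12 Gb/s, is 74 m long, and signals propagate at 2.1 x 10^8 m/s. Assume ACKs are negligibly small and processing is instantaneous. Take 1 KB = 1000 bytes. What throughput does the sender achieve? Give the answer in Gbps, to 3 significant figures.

t_tx = L/R = 13600/12000000000 = 1.13333e-06 s.
t_prop = 74/210000000 = 3.52381e-07 s; RTT = 7.04762e-07 s.
Cycle = t_tx + RTT = 1.8381e-06 s.
Throughput = L / cycle = 13600 / 1.8381e-06 = 7.40 Gbps.

7.40 Gbps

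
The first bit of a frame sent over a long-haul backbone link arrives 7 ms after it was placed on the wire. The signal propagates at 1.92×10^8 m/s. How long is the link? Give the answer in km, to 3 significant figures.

d = s × t_prop = 192000000 × 0.007 = 1340 km.

1340 km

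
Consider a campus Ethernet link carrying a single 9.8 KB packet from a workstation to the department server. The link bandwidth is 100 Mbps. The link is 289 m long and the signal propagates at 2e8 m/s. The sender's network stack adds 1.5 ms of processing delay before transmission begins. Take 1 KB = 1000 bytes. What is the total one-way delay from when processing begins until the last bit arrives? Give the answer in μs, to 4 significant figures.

2285 μs

L = 78400 bits.
Transmission delay = L/R = 78400 / 100000000 = 784 μs.
Propagation delay = d/s = 289 m / 200000000 m/s = 1.445 μs.
Plus processing delay 1.5 ms = 1500 μs.
Total = 2285 μs.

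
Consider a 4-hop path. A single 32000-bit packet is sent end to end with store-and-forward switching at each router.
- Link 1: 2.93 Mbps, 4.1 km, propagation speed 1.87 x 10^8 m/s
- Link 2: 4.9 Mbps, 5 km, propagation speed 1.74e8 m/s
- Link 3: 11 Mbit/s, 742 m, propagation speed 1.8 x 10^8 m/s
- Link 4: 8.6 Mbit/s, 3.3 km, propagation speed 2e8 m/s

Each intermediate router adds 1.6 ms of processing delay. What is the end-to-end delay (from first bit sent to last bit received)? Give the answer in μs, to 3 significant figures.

29000 μs

Transmission delays (L/R per hop): 10921.5, 6530.61, 2909.09, 3720.93 μs; sum = 24082.1 μs.
Propagation delays (d/s per hop): 21.9251, 28.7356, 4.12222, 16.5 μs; sum = 71.283 μs.
Processing at 3 router(s): 3 × 1.6 ms = 4800 μs.
End-to-end = 29000 μs.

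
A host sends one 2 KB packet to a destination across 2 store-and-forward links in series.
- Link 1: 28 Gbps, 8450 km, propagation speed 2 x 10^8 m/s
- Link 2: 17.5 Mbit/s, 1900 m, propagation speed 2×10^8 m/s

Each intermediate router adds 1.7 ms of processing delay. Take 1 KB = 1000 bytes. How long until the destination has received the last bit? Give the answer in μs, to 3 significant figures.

44900 μs

L = 16000 bits.
Transmission delays (L/R per hop): 0.571429, 914.286 μs; sum = 914.857 μs.
Propagation delays (d/s per hop): 42250, 9.5 μs; sum = 42259.5 μs.
Processing at 1 router(s): 1 × 1.7 ms = 1700 μs.
End-to-end = 44900 μs.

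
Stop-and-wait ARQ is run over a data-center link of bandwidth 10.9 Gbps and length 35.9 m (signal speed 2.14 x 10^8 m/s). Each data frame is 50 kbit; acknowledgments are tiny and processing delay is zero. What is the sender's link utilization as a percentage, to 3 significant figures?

t_tx = L/R = 50000/10900000000 = 4.58716e-06 s.
t_prop = 35.9/214000000 = 1.67757e-07 s; RTT = 3.35514e-07 s.
Cycle = t_tx + RTT = 4.92267e-06 s.
Utilization = t_tx / cycle = 4.58716e-06/4.92267e-06 = 93.2 %.

93.2 %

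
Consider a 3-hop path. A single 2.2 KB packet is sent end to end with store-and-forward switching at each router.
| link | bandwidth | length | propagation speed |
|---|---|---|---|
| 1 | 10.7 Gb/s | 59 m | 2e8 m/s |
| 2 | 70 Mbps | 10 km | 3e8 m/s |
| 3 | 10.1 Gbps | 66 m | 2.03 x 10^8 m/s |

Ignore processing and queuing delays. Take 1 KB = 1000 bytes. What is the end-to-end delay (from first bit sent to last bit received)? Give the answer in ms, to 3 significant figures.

0.289 ms

L = 17600 bits.
Transmission delays (L/R per hop): 0.00164486, 0.251429, 0.00174257 ms; sum = 0.254816 ms.
Propagation delays (d/s per hop): 0.000295, 0.0333333, 0.000325123 ms; sum = 0.0339535 ms.
End-to-end = 0.289 ms.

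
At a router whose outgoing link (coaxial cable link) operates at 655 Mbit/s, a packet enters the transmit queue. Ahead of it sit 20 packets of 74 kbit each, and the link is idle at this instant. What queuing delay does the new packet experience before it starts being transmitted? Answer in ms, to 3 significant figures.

Each queued packet: L/R = 74000/655000000 = 0.112977 ms.
20 queued → 2.25954 ms.
Queuing delay = 2.26 ms.

2.26 ms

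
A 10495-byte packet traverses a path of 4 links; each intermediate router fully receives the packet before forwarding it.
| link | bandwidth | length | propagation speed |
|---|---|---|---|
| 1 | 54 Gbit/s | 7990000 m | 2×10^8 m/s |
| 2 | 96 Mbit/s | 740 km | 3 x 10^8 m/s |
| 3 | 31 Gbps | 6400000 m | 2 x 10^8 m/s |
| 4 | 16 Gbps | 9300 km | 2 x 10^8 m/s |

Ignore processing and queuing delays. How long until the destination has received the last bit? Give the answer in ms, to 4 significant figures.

L = 10495 × 8 = 83960 bits.
Transmission delays (L/R per hop): 0.00155481, 0.874583, 0.00270839, 0.0052475 ms; sum = 0.884094 ms.
Propagation delays (d/s per hop): 39.95, 2.46667, 32, 46.5 ms; sum = 120.917 ms.
End-to-end = 121.8 ms.

121.8 ms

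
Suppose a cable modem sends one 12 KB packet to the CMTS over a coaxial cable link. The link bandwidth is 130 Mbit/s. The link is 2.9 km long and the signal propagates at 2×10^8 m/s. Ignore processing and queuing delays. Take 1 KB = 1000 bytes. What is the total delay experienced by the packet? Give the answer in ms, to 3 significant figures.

0.753 ms

L = 96000 bits.
Transmission delay = L/R = 96000 / 130000000 = 0.738462 ms.
Propagation delay = d/s = 2900 m / 200000000 m/s = 0.0145 ms.
Total = 0.753 ms.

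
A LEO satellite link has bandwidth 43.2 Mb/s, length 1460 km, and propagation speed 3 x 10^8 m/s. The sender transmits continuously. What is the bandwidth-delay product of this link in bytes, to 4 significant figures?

Propagation delay = 1460000 / 300000000 = 0.00486667 s.
BDP = R × t_prop = 43200000 × 0.00486667 = 210240 bits.
In bytes: 210240/8 = 26280 bytes.

26280 bytes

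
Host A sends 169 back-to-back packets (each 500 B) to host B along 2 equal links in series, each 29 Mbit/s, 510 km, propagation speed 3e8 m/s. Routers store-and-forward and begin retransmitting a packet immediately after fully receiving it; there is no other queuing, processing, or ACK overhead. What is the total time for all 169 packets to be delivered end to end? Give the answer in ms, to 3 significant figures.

26.8 ms

Per-hop transmission t_tx = L/R = 4000/29000000 = 0.137931 ms.
Per-hop propagation t_prop = 510000/300000000 = 1.7 ms.
Pipeline fill: first packet needs 2·t_tx to clear all hops; remaining 168 packets each add one t_tx.
Total = (2+169-1)·t_tx + 2·t_prop = 170·0.137931 + 2·1.7 = 26.8 ms.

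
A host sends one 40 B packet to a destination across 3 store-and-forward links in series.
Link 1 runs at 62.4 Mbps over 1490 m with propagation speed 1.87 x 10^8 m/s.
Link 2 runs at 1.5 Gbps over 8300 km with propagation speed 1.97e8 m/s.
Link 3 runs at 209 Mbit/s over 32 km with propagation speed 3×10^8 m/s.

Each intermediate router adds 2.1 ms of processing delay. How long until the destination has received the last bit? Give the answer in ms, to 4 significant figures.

46.45 ms

L = 40 × 8 = 320 bits.
Transmission delays (L/R per hop): 0.00512821, 0.000213333, 0.0015311 ms; sum = 0.00687264 ms.
Propagation delays (d/s per hop): 0.00796791, 42.132, 0.106667 ms; sum = 42.2466 ms.
Processing at 2 router(s): 2 × 2.1 ms = 4.2 ms.
End-to-end = 46.45 ms.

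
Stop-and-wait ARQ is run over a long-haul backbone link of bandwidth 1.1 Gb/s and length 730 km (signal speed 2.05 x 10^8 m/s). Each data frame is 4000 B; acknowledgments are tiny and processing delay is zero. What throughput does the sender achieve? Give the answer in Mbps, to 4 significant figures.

t_tx = L/R = 32000/1100000000 = 2.90909e-05 s.
t_prop = 730000/2.05e+08 = 0.00356098 s; RTT = 0.00712195 s.
Cycle = t_tx + RTT = 0.00715104 s.
Throughput = L / cycle = 32000 / 0.00715104 = 4.475 Mbps.

4.475 Mbps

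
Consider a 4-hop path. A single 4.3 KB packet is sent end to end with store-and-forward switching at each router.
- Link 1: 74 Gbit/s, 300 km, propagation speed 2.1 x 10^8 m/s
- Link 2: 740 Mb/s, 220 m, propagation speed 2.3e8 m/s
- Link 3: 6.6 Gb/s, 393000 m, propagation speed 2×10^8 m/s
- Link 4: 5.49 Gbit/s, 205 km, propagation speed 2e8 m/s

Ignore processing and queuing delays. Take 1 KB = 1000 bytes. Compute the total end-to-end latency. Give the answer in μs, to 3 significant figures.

4480 μs

L = 34400 bits.
Transmission delays (L/R per hop): 0.464865, 46.4865, 5.21212, 6.26594 μs; sum = 58.4294 μs.
Propagation delays (d/s per hop): 1428.57, 0.956522, 1965, 1025 μs; sum = 4419.53 μs.
End-to-end = 4480 μs.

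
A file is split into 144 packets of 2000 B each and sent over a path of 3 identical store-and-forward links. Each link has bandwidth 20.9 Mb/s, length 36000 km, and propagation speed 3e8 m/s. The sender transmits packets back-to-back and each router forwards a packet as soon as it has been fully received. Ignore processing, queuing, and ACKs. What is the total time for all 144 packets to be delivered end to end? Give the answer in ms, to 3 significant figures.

Per-hop transmission t_tx = L/R = 16000/20900000 = 0.76555 ms.
Per-hop propagation t_prop = 36000000/300000000 = 120 ms.
Pipeline fill: first packet needs 3·t_tx to clear all hops; remaining 143 packets each add one t_tx.
Total = (3+144-1)·t_tx + 3·t_prop = 146·0.76555 + 3·120 = 472 ms.

472 ms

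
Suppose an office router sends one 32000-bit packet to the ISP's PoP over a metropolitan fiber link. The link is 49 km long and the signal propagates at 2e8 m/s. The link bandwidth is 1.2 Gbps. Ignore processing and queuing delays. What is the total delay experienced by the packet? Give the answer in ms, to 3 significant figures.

Transmission delay = L/R = 32000 / 1200000000 = 0.0266667 ms.
Propagation delay = d/s = 49000 m / 200000000 m/s = 0.245 ms.
Total = 0.272 ms.

0.272 ms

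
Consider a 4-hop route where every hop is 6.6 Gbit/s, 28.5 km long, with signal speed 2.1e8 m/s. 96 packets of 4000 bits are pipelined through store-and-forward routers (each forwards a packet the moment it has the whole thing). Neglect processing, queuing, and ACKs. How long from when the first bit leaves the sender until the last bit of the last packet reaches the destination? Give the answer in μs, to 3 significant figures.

Per-hop transmission t_tx = L/R = 4000/6600000000 = 0.606061 μs.
Per-hop propagation t_prop = 28500/210000000 = 135.714 μs.
Pipeline fill: first packet needs 4·t_tx to clear all hops; remaining 95 packets each add one t_tx.
Total = (4+96-1)·t_tx + 4·t_prop = 99·0.606061 + 4·135.714 = 603 μs.

603 μs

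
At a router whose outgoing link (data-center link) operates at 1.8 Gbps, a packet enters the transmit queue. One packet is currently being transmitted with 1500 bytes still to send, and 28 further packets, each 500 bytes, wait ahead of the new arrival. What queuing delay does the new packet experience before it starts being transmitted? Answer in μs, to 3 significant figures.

Each queued packet: L/R = 4000/1800000000 = 2.22222 μs.
28 queued → 62.2222 μs.
Plus remaining 12000 bits of current packet: 6.66667 μs.
Queuing delay = 68.9 μs.

68.9 μs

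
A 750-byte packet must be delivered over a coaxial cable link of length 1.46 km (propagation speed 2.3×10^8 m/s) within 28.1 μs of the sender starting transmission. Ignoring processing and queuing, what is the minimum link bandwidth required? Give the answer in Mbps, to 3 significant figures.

L = 6000 bits.
Propagation delay = 1460 / 2.3e+08 = 6.34783 μs.
Transmission budget = 28.1 − 6.34783 = 21.7522 μs.
R ≥ L / t_tx = 6000 bits / 2.17522e-05 s = 276 Mbps.

276 Mbps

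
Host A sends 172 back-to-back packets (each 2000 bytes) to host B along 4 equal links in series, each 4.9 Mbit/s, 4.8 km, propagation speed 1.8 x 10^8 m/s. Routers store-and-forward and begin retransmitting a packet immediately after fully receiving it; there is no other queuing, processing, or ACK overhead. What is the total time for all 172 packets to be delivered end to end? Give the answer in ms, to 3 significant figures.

572 ms

Per-hop transmission t_tx = L/R = 16000/4900000 = 3.26531 ms.
Per-hop propagation t_prop = 4800/180000000 = 0.0266667 ms.
Pipeline fill: first packet needs 4·t_tx to clear all hops; remaining 171 packets each add one t_tx.
Total = (4+172-1)·t_tx + 4·t_prop = 175·3.26531 + 4·0.0266667 = 572 ms.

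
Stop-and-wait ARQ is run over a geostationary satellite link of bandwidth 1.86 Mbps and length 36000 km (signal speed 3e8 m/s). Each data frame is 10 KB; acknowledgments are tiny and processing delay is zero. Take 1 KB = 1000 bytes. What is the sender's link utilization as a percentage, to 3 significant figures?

t_tx = L/R = 80000/1860000 = 0.0430108 s.
t_prop = 36000000/300000000 = 0.12 s; RTT = 0.24 s.
Cycle = t_tx + RTT = 0.283011 s.
Utilization = t_tx / cycle = 0.0430108/0.283011 = 15.2 %.

15.2 %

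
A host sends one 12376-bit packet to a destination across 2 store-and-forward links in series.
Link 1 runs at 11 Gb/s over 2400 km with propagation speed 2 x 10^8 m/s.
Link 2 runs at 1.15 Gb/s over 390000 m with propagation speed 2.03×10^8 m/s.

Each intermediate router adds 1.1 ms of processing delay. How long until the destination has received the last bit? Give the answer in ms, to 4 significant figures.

15.03 ms

Transmission delays (L/R per hop): 0.00112509, 0.0107617 ms; sum = 0.0118868 ms.
Propagation delays (d/s per hop): 12, 1.92118 ms; sum = 13.9212 ms.
Processing at 1 router(s): 1 × 1.1 ms = 1.1 ms.
End-to-end = 15.03 ms.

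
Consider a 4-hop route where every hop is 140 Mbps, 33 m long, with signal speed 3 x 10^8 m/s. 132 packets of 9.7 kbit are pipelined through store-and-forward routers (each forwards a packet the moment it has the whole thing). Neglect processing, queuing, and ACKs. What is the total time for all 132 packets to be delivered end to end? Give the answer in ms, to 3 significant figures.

9.35 ms

Per-hop transmission t_tx = L/R = 9700/140000000 = 0.0692857 ms.
Per-hop propagation t_prop = 33/300000000 = 0.00011 ms.
Pipeline fill: first packet needs 4·t_tx to clear all hops; remaining 131 packets each add one t_tx.
Total = (4+132-1)·t_tx + 4·t_prop = 135·0.0692857 + 4·0.00011 = 9.35 ms.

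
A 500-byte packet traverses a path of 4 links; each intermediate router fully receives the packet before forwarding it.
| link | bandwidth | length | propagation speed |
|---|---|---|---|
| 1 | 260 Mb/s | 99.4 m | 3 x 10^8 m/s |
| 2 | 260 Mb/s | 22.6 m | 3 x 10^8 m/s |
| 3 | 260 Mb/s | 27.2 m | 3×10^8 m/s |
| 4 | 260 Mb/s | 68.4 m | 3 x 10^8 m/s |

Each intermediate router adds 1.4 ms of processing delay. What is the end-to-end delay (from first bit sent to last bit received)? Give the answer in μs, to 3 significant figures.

L = 500 × 8 = 4000 bits.
Transmission delay per hop = L/R = 4000/260000000 = 15.3846 μs; 4 hops → 61.5385 μs.
Propagation delays (d/s per hop): 0.331333, 0.0753333, 0.0906667, 0.228 μs; sum = 0.725333 μs.
Processing at 3 router(s): 3 × 1.4 ms = 4200 μs.
End-to-end = 4260 μs.

4260 μs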